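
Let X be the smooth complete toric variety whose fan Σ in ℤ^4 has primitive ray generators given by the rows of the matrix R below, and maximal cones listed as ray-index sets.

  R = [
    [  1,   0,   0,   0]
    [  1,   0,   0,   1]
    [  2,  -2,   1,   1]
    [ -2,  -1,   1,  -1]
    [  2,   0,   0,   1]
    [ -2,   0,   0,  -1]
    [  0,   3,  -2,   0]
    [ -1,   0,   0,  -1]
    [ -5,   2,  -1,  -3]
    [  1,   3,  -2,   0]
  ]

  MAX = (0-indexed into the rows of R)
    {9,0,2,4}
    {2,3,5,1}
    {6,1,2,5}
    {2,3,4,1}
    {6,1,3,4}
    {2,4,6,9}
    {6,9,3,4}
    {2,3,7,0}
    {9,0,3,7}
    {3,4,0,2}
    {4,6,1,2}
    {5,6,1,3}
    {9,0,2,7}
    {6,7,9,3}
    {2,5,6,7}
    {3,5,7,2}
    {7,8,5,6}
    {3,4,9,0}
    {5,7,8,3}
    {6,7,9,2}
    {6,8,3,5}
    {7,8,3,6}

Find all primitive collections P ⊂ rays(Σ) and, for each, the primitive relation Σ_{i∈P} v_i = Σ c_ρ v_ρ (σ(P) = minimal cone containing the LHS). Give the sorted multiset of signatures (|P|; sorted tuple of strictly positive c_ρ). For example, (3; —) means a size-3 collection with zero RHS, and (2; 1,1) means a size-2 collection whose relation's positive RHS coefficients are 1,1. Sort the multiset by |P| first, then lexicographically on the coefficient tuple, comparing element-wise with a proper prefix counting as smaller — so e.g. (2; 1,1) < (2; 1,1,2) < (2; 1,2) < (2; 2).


|primitive collections| = 16. Relations:

  P={1,7}:  v_{1} + v_{7} = 0  ⇒ sig = (2; —)
  P={4,5}:  v_{4} + v_{5} = 0  ⇒ sig = (2; —)
  P={0,1}:  v_{0} + v_{1} = v_{4}  ⇒ sig = (2; 1)
  P={0,5}:  v_{0} + v_{5} = v_{7}  ⇒ sig = (2; 1)
  P={0,6}:  v_{0} + v_{6} = v_{9}  ⇒ sig = (2; 1)
  P={4,7}:  v_{4} + v_{7} = v_{0}  ⇒ sig = (2; 1)
  P={1,9}:  v_{1} + v_{9} = v_{4} + v_{6}  ⇒ sig = (2; 1,1)
  P={2,8}:  v_{2} + v_{8} = v_{5} + v_{7}  ⇒ sig = (2; 1,1)
  P={5,9}:  v_{5} + v_{9} = v_{6} + v_{7}  ⇒ sig = (2; 1,1)
  P={1,8}:  v_{1} + v_{8} = v_{3} + v_{5} + v_{6}  ⇒ sig = (2; 1,1,1)
  P={4,8}:  v_{4} + v_{8} = v_{3} + v_{6} + v_{7}  ⇒ sig = (2; 1,1,1)
  P={0,8}:  v_{0} + v_{8} = v_{3} + v_{6} + 2·v_{7}  ⇒ sig = (2; 1,1,2)
  P={8,9}:  v_{8} + v_{9} = v_{3} + 2·v_{6} + 2·v_{7}  ⇒ sig = (2; 1,2,2)
  P={2,3,6}:  v_{2} + v_{3} + v_{6} = 0  ⇒ sig = (3; —)
  P={2,3,9}:  v_{2} + v_{3} + v_{9} = v_{0}  ⇒ sig = (3; 1)
  P={3,5,6,7}:  v_{3} + v_{5} + v_{6} + v_{7} = v_{8}  ⇒ sig = (4; 1)

Hence PRS(X_Σ) =
    (2; —)
    (2; —)
    (2; 1)
    (2; 1)
    (2; 1)
    (2; 1)
    (2; 1,1)
    (2; 1,1)
    (2; 1,1)
    (2; 1,1,1)
    (2; 1,1,1)
    (2; 1,1,2)
    (2; 1,2,2)
    (3; —)
    (3; 1)
    (4; 1)


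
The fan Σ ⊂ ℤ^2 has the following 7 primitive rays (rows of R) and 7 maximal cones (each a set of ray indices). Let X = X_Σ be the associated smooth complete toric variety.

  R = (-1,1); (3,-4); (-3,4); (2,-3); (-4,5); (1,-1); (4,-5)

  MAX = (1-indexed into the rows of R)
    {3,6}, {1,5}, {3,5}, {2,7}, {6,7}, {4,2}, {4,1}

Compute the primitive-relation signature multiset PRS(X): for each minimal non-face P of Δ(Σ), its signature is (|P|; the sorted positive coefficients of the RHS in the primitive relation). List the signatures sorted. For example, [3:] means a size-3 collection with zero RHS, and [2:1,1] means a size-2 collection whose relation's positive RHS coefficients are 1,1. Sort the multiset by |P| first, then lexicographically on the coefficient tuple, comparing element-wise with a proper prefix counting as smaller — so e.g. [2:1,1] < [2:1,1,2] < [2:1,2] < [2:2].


The 14 primitive collections of Σ (r=7, n=2):

  P = {1,6}:  v_{1} + v_{6} = 0  so sig = [2:]
  P = {2,3}:  v_{2} + v_{3} = 0  so sig = [2:]
  P = {5,7}:  v_{5} + v_{7} = 0  so sig = [2:]
  P = {1,2}:  v_{1} + v_{2} = v_{4}  so sig = [2:1]
  P = {1,3}:  v_{1} + v_{3} = v_{5}  so sig = [2:1]
  P = {1,7}:  v_{1} + v_{7} = v_{2}  so sig = [2:1]
  P = {2,5}:  v_{2} + v_{5} = v_{1}  so sig = [2:1]
  P = {2,6}:  v_{2} + v_{6} = v_{7}  so sig = [2:1]
  P = {3,4}:  v_{3} + v_{4} = v_{1}  so sig = [2:1]
  P = {3,7}:  v_{3} + v_{7} = v_{6}  so sig = [2:1]
  P = {4,6}:  v_{4} + v_{6} = v_{2}  so sig = [2:1]
  P = {5,6}:  v_{5} + v_{6} = v_{3}  so sig = [2:1]
  P = {4,5}:  v_{4} + v_{5} = 2·v_{1}  so sig = [2:2]
  P = {4,7}:  v_{4} + v_{7} = 2·v_{2}  so sig = [2:2]

so the primitive-relation signature multiset is
{ [2:] ×3,  [2:1] ×9,  [2:2] ×2 }


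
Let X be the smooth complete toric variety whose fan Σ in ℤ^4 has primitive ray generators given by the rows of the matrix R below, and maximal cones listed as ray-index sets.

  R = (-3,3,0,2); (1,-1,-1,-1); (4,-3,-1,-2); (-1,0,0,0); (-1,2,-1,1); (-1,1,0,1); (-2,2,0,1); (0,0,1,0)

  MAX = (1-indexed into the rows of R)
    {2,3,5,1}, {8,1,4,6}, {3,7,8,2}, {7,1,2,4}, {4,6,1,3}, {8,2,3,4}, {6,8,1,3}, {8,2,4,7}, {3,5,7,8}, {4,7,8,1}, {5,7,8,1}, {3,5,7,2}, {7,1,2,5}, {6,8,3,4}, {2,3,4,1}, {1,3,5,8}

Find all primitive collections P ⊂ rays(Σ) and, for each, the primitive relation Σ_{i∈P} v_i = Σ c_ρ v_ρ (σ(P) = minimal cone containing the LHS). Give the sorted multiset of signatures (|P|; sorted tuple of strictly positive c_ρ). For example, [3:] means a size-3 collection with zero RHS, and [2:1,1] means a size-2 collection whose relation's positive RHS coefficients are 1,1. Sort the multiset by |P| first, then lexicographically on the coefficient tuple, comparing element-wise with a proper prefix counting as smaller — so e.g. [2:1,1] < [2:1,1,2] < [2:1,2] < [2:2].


9 collections generate NE(X_Σ); each relation:

  P={6,7}:  v_{6} + v_{7} = v_{1}  ⇒ sig = [2:1]
  P={4,5}:  v_{4} + v_{5} = v_{1} + v_{2}  ⇒ sig = [2:1,1]
  P={2,6}:  v_{2} + v_{6} = v_{1} + v_{3} + v_{4}  ⇒ sig = [2:1,1,1]
  P={5,6}:  v_{5} + v_{6} = 2·v_{1} + v_{3}  ⇒ sig = [2:1,2]
  P={1,2,8}:  v_{1} + v_{2} + v_{8} = v_{7}  ⇒ sig = [3:1]
  P={1,3,7}:  v_{1} + v_{3} + v_{7} = v_{5}  ⇒ sig = [3:1]
  P={3,4,7}:  v_{3} + v_{4} + v_{7} = v_{2}  ⇒ sig = [3:1]
  P={2,5,8}:  v_{2} + v_{5} + v_{8} = v_{3} + 2·v_{7}  ⇒ sig = [3:1,2]
  P={1,3,4,8}:  v_{1} + v_{3} + v_{4} + v_{8} = 0  ⇒ sig = [4:]

so the primitive-relation signature multiset is
{ [2:1],  [2:1,1],  [2:1,1,1],  [2:1,2],  [3:1] ×3,  [3:1,2],  [4:] }


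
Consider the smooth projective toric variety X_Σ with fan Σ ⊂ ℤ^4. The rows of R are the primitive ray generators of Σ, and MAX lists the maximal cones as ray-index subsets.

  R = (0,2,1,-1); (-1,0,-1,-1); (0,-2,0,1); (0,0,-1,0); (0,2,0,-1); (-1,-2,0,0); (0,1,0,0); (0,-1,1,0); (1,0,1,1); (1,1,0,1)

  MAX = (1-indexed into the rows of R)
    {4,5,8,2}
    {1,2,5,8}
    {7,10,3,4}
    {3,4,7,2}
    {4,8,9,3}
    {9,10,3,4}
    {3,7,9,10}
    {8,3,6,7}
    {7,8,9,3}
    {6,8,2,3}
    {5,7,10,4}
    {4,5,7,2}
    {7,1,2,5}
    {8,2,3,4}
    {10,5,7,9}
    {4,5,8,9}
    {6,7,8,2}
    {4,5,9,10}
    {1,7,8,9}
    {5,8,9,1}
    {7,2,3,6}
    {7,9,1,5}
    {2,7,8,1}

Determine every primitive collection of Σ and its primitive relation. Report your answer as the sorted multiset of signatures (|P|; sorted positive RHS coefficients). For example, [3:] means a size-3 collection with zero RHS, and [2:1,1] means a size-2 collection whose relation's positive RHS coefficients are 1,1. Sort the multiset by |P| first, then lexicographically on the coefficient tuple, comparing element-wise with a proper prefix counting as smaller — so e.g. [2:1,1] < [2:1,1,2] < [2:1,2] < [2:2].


Δ(Σ) — 10 vertices, 16 min non-faces:

  P = {2,9}:  v_{2} + v_{9} = 0  →  sig = [2:]
  P = {3,5}:  v_{3} + v_{5} = 0  →  sig = [2:]
  P = {1,4}:  v_{1} + v_{4} = v_{5}  →  sig = [2:1]
  P = {8,10}:  v_{8} + v_{10} = v_{9}  →  sig = [2:1]
  P = {1,3}:  v_{1} + v_{3} = v_{7} + v_{8}  →  sig = [2:1,1]
  P = {2,10}:  v_{2} + v_{10} = v_{4} + v_{7}  →  sig = [2:1,1]
  P = {4,6}:  v_{4} + v_{6} = v_{2} + v_{3}  →  sig = [2:1,1]
  P = {6,10}:  v_{6} + v_{10} = v_{3} + v_{7}  →  sig = [2:1,1]
  P = {1,10}:  v_{1} + v_{10} = v_{5} + v_{7} + v_{9}  →  sig = [2:1,1,1]
  P = {5,6}:  v_{5} + v_{6} = v_{2} + v_{7} + v_{8}  →  sig = [2:1,1,1]
  P = {6,9}:  v_{6} + v_{9} = v_{3} + v_{7} + v_{8}  →  sig = [2:1,1,1]
  P = {1,6}:  v_{1} + v_{6} = v_{2} + 2·v_{7} + 2·v_{8}  →  sig = [2:1,2,2]
  P = {4,7,8}:  v_{4} + v_{7} + v_{8} = 0  →  sig = [3:]
  P = {4,7,9}:  v_{4} + v_{7} + v_{9} = v_{10}  →  sig = [3:1]
  P = {5,7,8}:  v_{5} + v_{7} + v_{8} = v_{1}  →  sig = [3:1]
  P = {2,3,7,8}:  v_{2} + v_{3} + v_{7} + v_{8} = v_{6}  →  sig = [4:1]

Sorted signature multiset PRS(X):
{ [2:] ×2,  [2:1] ×2,  [2:1,1] ×4,  [2:1,1,1] ×3,  [2:1,2,2],  [3:],  [3:1] ×2,  [4:1] }


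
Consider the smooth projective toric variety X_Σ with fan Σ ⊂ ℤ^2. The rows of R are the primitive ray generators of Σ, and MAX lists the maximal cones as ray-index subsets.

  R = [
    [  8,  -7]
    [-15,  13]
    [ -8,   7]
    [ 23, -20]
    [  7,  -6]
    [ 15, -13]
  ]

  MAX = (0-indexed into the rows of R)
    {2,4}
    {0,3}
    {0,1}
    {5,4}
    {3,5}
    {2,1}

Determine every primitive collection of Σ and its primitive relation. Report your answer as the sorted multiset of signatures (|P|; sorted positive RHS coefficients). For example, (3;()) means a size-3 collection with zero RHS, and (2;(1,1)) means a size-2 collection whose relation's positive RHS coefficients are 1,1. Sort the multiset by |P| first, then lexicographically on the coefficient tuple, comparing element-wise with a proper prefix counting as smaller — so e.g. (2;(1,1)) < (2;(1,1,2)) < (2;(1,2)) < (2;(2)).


|primitive collections| = 9. Relations:

  {0,2}:  v_{0} + v_{2} = 0  so sig = (2;())
  {1,5}:  v_{1} + v_{5} = 0  so sig = (2;())
  {0,4}:  v_{0} + v_{4} = v_{5}  so sig = (2;(1))
  {0,5}:  v_{0} + v_{5} = v_{3}  so sig = (2;(1))
  {1,3}:  v_{1} + v_{3} = v_{0}  so sig = (2;(1))
  {1,4}:  v_{1} + v_{4} = v_{2}  so sig = (2;(1))
  {2,3}:  v_{2} + v_{3} = v_{5}  so sig = (2;(1))
  {2,5}:  v_{2} + v_{5} = v_{4}  so sig = (2;(1))
  {3,4}:  v_{3} + v_{4} = 2·v_{5}  so sig = (2;(2))

Hence PRS(X_Σ) =
    (2;())
    (2;())
    (2;(1))
    (2;(1))
    (2;(1))
    (2;(1))
    (2;(1))
    (2;(1))
    (2;(2))


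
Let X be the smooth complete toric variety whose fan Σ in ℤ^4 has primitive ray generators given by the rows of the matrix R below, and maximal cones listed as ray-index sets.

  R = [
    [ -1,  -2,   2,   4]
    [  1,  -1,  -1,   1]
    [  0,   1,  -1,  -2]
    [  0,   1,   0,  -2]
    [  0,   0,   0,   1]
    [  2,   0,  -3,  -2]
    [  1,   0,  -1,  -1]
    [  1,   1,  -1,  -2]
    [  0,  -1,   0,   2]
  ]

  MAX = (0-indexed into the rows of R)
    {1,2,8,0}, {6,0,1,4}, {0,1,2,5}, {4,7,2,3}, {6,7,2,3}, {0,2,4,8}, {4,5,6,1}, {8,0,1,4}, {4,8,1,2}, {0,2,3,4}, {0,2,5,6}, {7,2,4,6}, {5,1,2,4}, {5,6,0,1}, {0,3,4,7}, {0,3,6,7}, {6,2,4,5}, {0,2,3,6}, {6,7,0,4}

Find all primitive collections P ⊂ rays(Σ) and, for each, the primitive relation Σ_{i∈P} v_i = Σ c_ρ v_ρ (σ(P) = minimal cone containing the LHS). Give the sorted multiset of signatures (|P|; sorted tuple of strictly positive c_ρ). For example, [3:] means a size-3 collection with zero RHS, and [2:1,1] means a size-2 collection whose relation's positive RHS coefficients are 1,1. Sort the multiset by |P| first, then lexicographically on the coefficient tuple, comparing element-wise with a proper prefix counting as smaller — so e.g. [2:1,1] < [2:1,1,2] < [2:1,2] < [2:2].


14 collections generate NE(X_Σ); each relation:

  P = {3,8}:  v_{3} + v_{8} = 0  so sig = [2:]
  P = {1,3}:  v_{1} + v_{3} = v_{6}  so sig = [2:1]
  P = {6,8}:  v_{6} + v_{8} = v_{1}  so sig = [2:1]
  P = {7,8}:  v_{7} + v_{8} = v_{4} + v_{6}  so sig = [2:1,1]
  P = {5,7}:  v_{5} + v_{7} = v_{2} + v_{4} + 3·v_{6}  so sig = [2:1,1,3]
  P = {1,7}:  v_{1} + v_{7} = v_{4} + 2·v_{6}  so sig = [2:1,2]
  P = {3,5}:  v_{3} + v_{5} = v_{2} + 2·v_{6}  so sig = [2:1,2]
  P = {5,8}:  v_{5} + v_{8} = 2·v_{1} + v_{2}  so sig = [2:1,2]
  P = {0,2,7}:  v_{0} + v_{2} + v_{7} = 0  so sig = [3:]
  P = {1,2,6}:  v_{1} + v_{2} + v_{6} = v_{5}  so sig = [3:1]
  P = {3,4,6}:  v_{3} + v_{4} + v_{6} = v_{7}  so sig = [3:1]
  P = {0,4,5}:  v_{0} + v_{4} + v_{5} = v_{1} + v_{8}  so sig = [3:1,1]
  P = {0,2,4,6}:  v_{0} + v_{2} + v_{4} + v_{6} = v_{8}  so sig = [4:1]
  P = {0,1,2,4}:  v_{0} + v_{1} + v_{2} + v_{4} = 2·v_{8}  so sig = [4:2]

Sorted signature multiset PRS(X):
[[2:], [2:1], [2:1], [2:1,1], [2:1,1,3], [2:1,2], [2:1,2], [2:1,2], [3:], [3:1], [3:1], [3:1,1], [4:1], [4:2]]


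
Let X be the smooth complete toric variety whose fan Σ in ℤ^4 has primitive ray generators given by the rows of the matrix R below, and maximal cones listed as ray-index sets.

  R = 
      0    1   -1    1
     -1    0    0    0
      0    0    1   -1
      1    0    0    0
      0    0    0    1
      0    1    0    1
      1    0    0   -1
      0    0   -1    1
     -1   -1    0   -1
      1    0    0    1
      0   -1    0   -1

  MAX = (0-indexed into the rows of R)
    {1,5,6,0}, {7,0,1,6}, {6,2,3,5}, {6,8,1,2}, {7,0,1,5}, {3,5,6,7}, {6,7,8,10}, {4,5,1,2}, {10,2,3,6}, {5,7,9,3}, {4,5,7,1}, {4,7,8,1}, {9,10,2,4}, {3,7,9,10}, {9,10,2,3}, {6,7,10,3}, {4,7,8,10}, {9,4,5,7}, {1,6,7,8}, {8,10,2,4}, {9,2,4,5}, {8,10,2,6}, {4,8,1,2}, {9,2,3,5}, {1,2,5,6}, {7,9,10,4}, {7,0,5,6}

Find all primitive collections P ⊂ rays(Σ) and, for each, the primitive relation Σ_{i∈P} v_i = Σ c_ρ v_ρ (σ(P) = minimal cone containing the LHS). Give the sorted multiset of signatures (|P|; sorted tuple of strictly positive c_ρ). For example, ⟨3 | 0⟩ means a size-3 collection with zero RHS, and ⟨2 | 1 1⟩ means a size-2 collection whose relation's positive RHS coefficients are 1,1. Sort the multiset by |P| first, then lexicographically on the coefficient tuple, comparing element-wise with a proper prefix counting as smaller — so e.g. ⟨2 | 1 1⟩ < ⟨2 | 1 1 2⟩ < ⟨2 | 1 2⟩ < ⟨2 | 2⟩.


Δ(Σ) — 11 vertices, 18 min non-faces:

  {1,3}:  v_{1} + v_{3} = 0  so sig = ⟨2 | 0⟩
  {2,7}:  v_{2} + v_{7} = 0  so sig = ⟨2 | 0⟩
  {5,10}:  v_{5} + v_{10} = 0  so sig = ⟨2 | 0⟩
  {1,9}:  v_{1} + v_{9} = v_{4}  so sig = ⟨2 | 1⟩
  {1,10}:  v_{1} + v_{10} = v_{8}  so sig = ⟨2 | 1⟩
  {3,4}:  v_{3} + v_{4} = v_{9}  so sig = ⟨2 | 1⟩
  {3,8}:  v_{3} + v_{8} = v_{10}  so sig = ⟨2 | 1⟩
  {4,6}:  v_{4} + v_{6} = v_{3}  so sig = ⟨2 | 1⟩
  {5,8}:  v_{5} + v_{8} = v_{1}  so sig = ⟨2 | 1⟩
  {0,4}:  v_{0} + v_{4} = v_{5} + v_{7}  so sig = ⟨2 | 1 1⟩
  {8,9}:  v_{8} + v_{9} = v_{4} + v_{10}  so sig = ⟨2 | 1 1⟩
  {0,2}:  v_{0} + v_{2} = v_{1} + v_{5} + v_{6}  so sig = ⟨2 | 1 1 1⟩
  {0,3}:  v_{0} + v_{3} = v_{5} + v_{6} + v_{7}  so sig = ⟨2 | 1 1 1⟩
  {0,9}:  v_{0} + v_{9} = v_{3} + v_{5} + v_{7}  so sig = ⟨2 | 1 1 1⟩
  {0,10}:  v_{0} + v_{10} = v_{1} + v_{6} + v_{7}  so sig = ⟨2 | 1 1 1⟩
  {0,8}:  v_{0} + v_{8} = 2·v_{1} + v_{6} + v_{7}  so sig = ⟨2 | 1 1 2⟩
  {6,9}:  v_{6} + v_{9} = 2·v_{3}  so sig = ⟨2 | 2⟩
  {1,5,6,7}:  v_{1} + v_{5} + v_{6} + v_{7} = v_{0}  so sig = ⟨4 | 1⟩

Hence PRS(X_Σ) =
    ⟨2 | 0⟩
    ⟨2 | 0⟩
    ⟨2 | 0⟩
    ⟨2 | 1⟩
    ⟨2 | 1⟩
    ⟨2 | 1⟩
    ⟨2 | 1⟩
    ⟨2 | 1⟩
    ⟨2 | 1⟩
    ⟨2 | 1 1⟩
    ⟨2 | 1 1⟩
    ⟨2 | 1 1 1⟩
    ⟨2 | 1 1 1⟩
    ⟨2 | 1 1 1⟩
    ⟨2 | 1 1 1⟩
    ⟨2 | 1 1 2⟩
    ⟨2 | 2⟩
    ⟨4 | 1⟩


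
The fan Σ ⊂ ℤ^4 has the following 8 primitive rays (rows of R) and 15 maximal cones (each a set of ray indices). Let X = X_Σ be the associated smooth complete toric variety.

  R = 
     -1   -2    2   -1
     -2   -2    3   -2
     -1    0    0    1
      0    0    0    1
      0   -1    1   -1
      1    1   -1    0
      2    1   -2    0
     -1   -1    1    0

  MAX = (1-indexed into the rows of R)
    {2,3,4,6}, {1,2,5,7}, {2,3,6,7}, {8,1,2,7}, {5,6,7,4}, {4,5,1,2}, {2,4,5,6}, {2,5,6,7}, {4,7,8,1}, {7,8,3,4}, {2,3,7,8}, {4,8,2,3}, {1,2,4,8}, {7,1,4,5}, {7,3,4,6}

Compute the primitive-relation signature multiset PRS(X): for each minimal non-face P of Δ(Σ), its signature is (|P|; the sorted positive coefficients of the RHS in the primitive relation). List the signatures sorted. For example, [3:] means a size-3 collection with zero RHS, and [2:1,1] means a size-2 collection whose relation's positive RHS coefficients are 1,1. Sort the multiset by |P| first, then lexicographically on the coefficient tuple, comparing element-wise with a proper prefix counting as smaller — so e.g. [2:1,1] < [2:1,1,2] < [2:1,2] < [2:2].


Δ(Σ) — 8 vertices, 6 min non-faces:

  • {6,8}:  v_{6} + v_{8} = 0 ; sig = [2:]
  • {1,6}:  v_{1} + v_{6} = v_{5} ; sig = [2:1]
  • {3,5}:  v_{3} + v_{5} = v_{8} ; sig = [2:1]
  • {5,8}:  v_{5} + v_{8} = v_{1} ; sig = [2:1]
  • {1,3}:  v_{1} + v_{3} = 2·v_{8} ; sig = [2:2]
  • {2,4,7}:  v_{2} + v_{4} + v_{7} = v_{5} ; sig = [3:1]

Sorted signature multiset PRS(X):
{ [2:],  [2:1] ×3,  [2:2],  [3:1] }


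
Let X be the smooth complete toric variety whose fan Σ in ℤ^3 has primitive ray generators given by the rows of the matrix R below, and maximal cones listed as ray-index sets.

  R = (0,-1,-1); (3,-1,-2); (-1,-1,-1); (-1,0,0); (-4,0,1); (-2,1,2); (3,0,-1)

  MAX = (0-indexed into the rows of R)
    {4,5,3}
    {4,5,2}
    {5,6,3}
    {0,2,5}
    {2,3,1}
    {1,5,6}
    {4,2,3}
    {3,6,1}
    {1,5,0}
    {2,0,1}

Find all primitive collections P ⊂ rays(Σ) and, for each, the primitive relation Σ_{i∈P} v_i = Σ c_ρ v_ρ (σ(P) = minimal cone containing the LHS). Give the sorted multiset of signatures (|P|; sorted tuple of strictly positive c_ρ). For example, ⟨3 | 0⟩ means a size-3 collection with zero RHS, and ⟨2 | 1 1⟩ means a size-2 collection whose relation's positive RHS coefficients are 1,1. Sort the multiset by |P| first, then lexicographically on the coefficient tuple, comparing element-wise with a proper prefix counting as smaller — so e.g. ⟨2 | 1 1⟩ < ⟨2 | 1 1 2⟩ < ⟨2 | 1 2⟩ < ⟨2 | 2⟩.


Σ has 9 primitive collections:

  P = {0,3}:  v_{0} + v_{3} = v_{2} — sig = ⟨2 | 1⟩
  P = {0,6}:  v_{0} + v_{6} = v_{1} — sig = ⟨2 | 1⟩
  P = {1,4}:  v_{1} + v_{4} = v_{2} — sig = ⟨2 | 1⟩
  P = {4,6}:  v_{4} + v_{6} = v_{3} — sig = ⟨2 | 1⟩
  P = {2,6}:  v_{2} + v_{6} = v_{1} + v_{3} — sig = ⟨2 | 1 1⟩
  P = {0,4}:  v_{0} + v_{4} = 2·v_{2} + v_{5} — sig = ⟨2 | 1 2⟩
  P = {1,3,5}:  v_{1} + v_{3} + v_{5} = 0 — sig = ⟨3 | 0⟩
  P = {1,2,5}:  v_{1} + v_{2} + v_{5} = v_{0} — sig = ⟨3 | 1⟩
  P = {2,3,5}:  v_{2} + v_{3} + v_{5} = v_{4} — sig = ⟨3 | 1⟩

Sorted signature multiset PRS(X):
    ⟨2 | 1⟩
    ⟨2 | 1⟩
    ⟨2 | 1⟩
    ⟨2 | 1⟩
    ⟨2 | 1 1⟩
    ⟨2 | 1 2⟩
    ⟨3 | 0⟩
    ⟨3 | 1⟩
    ⟨3 | 1⟩


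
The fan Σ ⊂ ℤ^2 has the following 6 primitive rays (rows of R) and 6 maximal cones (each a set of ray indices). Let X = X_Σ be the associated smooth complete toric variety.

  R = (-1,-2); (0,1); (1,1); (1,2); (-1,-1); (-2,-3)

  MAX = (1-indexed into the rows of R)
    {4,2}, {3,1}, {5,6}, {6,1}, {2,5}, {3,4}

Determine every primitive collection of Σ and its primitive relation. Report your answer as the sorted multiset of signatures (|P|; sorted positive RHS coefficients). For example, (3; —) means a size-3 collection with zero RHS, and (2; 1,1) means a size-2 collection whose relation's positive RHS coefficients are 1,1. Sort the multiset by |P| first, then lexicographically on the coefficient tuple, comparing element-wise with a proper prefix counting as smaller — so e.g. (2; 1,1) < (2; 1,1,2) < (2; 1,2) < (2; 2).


Σ has 9 primitive collections:

  • {1,4}:  v_{1} + v_{4} = 0  ⇒ sig = (2; —)
  • {3,5}:  v_{3} + v_{5} = 0  ⇒ sig = (2; —)
  • {1,2}:  v_{1} + v_{2} = v_{5}  ⇒ sig = (2; 1)
  • {1,5}:  v_{1} + v_{5} = v_{6}  ⇒ sig = (2; 1)
  • {2,3}:  v_{2} + v_{3} = v_{4}  ⇒ sig = (2; 1)
  • {3,6}:  v_{3} + v_{6} = v_{1}  ⇒ sig = (2; 1)
  • {4,5}:  v_{4} + v_{5} = v_{2}  ⇒ sig = (2; 1)
  • {4,6}:  v_{4} + v_{6} = v_{5}  ⇒ sig = (2; 1)
  • {2,6}:  v_{2} + v_{6} = 2·v_{5}  ⇒ sig = (2; 2)

Signatures (|P|; sorted positive RHS coefficients), sorted:
    |P|=2: 9 collections, coeffs (), (), (1), (1), (1), (1), (1), (1), (2)


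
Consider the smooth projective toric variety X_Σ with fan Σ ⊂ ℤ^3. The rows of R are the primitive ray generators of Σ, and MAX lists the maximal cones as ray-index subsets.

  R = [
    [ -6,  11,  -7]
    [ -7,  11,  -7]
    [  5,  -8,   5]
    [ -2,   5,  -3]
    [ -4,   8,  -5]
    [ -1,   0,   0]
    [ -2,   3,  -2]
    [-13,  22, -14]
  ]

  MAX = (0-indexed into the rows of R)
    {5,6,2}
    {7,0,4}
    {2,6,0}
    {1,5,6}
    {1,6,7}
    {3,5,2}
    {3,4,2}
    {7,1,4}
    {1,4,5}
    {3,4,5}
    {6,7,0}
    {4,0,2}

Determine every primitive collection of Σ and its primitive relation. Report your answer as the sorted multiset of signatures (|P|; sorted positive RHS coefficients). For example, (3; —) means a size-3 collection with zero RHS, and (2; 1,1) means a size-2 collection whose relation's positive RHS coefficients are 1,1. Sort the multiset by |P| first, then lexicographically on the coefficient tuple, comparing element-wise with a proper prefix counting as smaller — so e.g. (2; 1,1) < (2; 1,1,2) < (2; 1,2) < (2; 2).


11 minimal non-faces of Δ(Σ) (on 8 rays):

  P = {0,1}:  v_{0} + v_{1} = v_{7}  so sig = (2; 1)
  P = {0,5}:  v_{0} + v_{5} = v_{1}  so sig = (2; 1)
  P = {1,2}:  v_{1} + v_{2} = v_{6}  so sig = (2; 1)
  P = {3,6}:  v_{3} + v_{6} = v_{4}  so sig = (2; 1)
  P = {4,6}:  v_{4} + v_{6} = v_{0}  so sig = (2; 1)
  P = {2,7}:  v_{2} + v_{7} = v_{0} + v_{6}  so sig = (2; 1,1)
  P = {1,3}:  v_{1} + v_{3} = 2·v_{4} + v_{5}  so sig = (2; 1,2)
  P = {3,7}:  v_{3} + v_{7} = v_{1} + 2·v_{4}  so sig = (2; 1,2)
  P = {0,3}:  v_{0} + v_{3} = 2·v_{4}  so sig = (2; 2)
  P = {5,7}:  v_{5} + v_{7} = 2·v_{1}  so sig = (2; 2)
  P = {2,4,5}:  v_{2} + v_{4} + v_{5} = 0  so sig = (3; —)

Signatures (|P|; sorted positive RHS coefficients), sorted:
{ (2; 1) ×5,  (2; 1,1),  (2; 1,2) ×2,  (2; 2) ×2,  (3; —) }


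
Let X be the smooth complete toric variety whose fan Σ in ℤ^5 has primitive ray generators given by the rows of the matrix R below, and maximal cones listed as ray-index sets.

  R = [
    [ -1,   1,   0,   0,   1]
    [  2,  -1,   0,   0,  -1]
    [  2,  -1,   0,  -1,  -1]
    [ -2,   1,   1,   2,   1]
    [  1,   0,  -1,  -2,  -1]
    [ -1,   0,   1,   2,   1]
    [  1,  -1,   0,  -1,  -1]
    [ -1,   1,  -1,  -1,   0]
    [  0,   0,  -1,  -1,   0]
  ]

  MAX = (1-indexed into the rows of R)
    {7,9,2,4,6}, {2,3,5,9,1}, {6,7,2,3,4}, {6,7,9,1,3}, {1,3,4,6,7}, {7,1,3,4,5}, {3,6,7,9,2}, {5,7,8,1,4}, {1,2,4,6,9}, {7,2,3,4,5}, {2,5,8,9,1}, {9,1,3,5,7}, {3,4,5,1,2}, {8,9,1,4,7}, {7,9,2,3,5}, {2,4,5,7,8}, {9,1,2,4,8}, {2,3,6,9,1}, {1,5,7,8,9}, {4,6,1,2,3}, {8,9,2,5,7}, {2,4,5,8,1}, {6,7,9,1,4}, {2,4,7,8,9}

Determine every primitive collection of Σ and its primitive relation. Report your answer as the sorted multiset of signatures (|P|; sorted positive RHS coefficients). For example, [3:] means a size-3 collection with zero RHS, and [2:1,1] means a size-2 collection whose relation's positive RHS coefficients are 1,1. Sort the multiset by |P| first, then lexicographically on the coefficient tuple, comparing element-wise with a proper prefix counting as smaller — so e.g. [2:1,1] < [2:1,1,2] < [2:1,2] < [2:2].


Primitive collections (6):

  P = {5,6}:  v_{5} + v_{6} = 0  →  sig = [2:]
  P = {3,8}:  v_{3} + v_{8} = v_{5}  →  sig = [2:1]
  P = {6,8}:  v_{6} + v_{8} = v_{4} + v_{9}  →  sig = [2:1,1]
  P = {3,4,9}:  v_{3} + v_{4} + v_{9} = 0  →  sig = [3:]
  P = {1,2,7}:  v_{1} + v_{2} + v_{7} = v_{3}  →  sig = [3:1]
  P = {4,5,9}:  v_{4} + v_{5} + v_{9} = v_{8}  →  sig = [3:1]

so the primitive-relation signature multiset is
    [2:]
    [2:1]
    [2:1,1]
    [3:]
    [3:1]
    [3:1]


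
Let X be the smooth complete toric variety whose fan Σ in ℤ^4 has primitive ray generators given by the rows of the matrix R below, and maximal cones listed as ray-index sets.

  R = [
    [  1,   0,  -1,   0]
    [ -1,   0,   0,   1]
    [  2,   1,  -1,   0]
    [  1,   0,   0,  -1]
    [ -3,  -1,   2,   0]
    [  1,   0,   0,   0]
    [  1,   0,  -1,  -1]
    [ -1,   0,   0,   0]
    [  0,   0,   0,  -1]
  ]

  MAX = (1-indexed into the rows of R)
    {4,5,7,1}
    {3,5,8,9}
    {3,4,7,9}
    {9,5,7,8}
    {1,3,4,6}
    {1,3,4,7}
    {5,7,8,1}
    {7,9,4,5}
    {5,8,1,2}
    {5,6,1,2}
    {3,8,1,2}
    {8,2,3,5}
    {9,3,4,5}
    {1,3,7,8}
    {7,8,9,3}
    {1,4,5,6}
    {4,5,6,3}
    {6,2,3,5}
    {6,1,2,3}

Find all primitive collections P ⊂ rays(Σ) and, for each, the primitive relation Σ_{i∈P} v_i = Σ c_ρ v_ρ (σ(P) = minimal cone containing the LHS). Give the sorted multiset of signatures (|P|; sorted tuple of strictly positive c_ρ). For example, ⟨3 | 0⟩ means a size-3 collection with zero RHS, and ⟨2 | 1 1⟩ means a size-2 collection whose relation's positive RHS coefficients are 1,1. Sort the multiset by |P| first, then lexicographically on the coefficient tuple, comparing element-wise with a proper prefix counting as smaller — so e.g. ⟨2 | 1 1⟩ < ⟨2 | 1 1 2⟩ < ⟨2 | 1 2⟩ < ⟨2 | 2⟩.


Σ has 10 primitive collections:

  {2,4}:  v_{2} + v_{4} = 0  ⇒ sig = ⟨2 | 0⟩
  {6,8}:  v_{6} + v_{8} = 0  ⇒ sig = ⟨2 | 0⟩
  {1,9}:  v_{1} + v_{9} = v_{7}  ⇒ sig = ⟨2 | 1⟩
  {2,9}:  v_{2} + v_{9} = v_{8}  ⇒ sig = ⟨2 | 1⟩
  {4,8}:  v_{4} + v_{8} = v_{9}  ⇒ sig = ⟨2 | 1⟩
  {6,9}:  v_{6} + v_{9} = v_{4}  ⇒ sig = ⟨2 | 1⟩
  {2,7}:  v_{2} + v_{7} = v_{1} + v_{8}  ⇒ sig = ⟨2 | 1 1⟩
  {6,7}:  v_{6} + v_{7} = v_{1} + v_{4}  ⇒ sig = ⟨2 | 1 1⟩
  {1,3,5}:  v_{1} + v_{3} + v_{5} = 0  ⇒ sig = ⟨3 | 0⟩
  {3,5,7}:  v_{3} + v_{5} + v_{7} = v_{9}  ⇒ sig = ⟨3 | 1⟩

so the primitive-relation signature multiset is
    ⟨2 | 0⟩
    ⟨2 | 0⟩
    ⟨2 | 1⟩
    ⟨2 | 1⟩
    ⟨2 | 1⟩
    ⟨2 | 1⟩
    ⟨2 | 1 1⟩
    ⟨2 | 1 1⟩
    ⟨3 | 0⟩
    ⟨3 | 1⟩


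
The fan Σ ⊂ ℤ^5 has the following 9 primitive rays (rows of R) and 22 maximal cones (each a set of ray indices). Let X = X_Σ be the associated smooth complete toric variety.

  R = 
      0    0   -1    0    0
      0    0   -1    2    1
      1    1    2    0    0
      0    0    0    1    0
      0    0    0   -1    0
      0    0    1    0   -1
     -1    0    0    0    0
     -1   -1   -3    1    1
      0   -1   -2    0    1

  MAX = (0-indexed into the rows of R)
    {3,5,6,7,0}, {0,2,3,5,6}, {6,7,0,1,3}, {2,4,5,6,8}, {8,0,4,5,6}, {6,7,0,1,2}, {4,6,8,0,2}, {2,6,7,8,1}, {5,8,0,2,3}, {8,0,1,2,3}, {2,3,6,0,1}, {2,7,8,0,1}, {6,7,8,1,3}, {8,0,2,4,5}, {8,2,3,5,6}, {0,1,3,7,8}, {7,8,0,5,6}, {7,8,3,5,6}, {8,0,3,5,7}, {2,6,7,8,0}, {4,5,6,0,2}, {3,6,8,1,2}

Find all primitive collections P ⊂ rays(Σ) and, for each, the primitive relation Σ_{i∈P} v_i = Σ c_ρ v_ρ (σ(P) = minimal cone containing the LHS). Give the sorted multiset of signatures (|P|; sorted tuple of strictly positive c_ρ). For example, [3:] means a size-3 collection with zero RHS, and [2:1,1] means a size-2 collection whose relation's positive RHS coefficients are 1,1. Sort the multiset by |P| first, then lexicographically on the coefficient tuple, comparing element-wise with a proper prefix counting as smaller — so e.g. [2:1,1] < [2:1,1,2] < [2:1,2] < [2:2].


|primitive collections| = 9. Relations:

  • {3,4}:  v_{3} + v_{4} = 0 — sig = [2:]
  • {1,4}:  v_{1} + v_{4} = v_{2} + v_{7} — sig = [2:1,1]
  • {4,7}:  v_{4} + v_{7} = v_{0} + v_{6} + v_{8} — sig = [2:1,1,1]
  • {1,5}:  v_{1} + v_{5} = 2·v_{3} — sig = [2:2]
  • {2,3,7}:  v_{2} + v_{3} + v_{7} = v_{1} — sig = [3:1]
  • {2,5,7}:  v_{2} + v_{5} + v_{7} = v_{3} — sig = [3:1]
  • {0,3,6,8}:  v_{0} + v_{3} + v_{6} + v_{8} = v_{7} — sig = [4:1]
  • {0,1,6,8}:  v_{0} + v_{1} + v_{6} + v_{8} = v_{2} + 2·v_{7} — sig = [4:1,2]
  • {0,2,5,6,8}:  v_{0} + v_{2} + v_{5} + v_{6} + v_{8} = 0 — sig = [5:]

so the primitive-relation signature multiset is
    |P|=2: 4 collections, coeffs (), (1,1), (1,1,1), (2)
    |P|=3: 2 collections, coeffs (1), (1)
    |P|=4: 2 collections, coeffs (1), (1,2)
    |P|=5: 1 collection, coeffs ()


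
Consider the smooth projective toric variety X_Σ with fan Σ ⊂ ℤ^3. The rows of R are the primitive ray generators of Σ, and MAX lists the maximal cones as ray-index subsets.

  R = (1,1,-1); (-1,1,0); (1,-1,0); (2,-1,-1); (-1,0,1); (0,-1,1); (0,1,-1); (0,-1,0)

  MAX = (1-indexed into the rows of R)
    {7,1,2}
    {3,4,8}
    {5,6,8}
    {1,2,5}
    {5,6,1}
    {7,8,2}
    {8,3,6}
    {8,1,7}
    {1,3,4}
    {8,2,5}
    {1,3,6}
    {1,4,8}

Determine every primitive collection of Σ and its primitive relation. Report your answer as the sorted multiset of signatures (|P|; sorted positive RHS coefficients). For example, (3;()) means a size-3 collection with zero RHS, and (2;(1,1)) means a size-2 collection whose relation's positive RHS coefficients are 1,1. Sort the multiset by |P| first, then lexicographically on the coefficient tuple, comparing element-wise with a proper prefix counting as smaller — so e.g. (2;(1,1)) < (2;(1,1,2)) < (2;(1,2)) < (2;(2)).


Minimal non-faces — 14 found among 8 rays, 12 max cones:

  • {2,3}:  v_{2} + v_{3} = 0  ⟹  sig = (2;())
  • {6,7}:  v_{6} + v_{7} = 0  ⟹  sig = (2;())
  • {2,6}:  v_{2} + v_{6} = v_{5}  ⟹  sig = (2;(1))
  • {3,5}:  v_{3} + v_{5} = v_{6}  ⟹  sig = (2;(1))
  • {4,5}:  v_{4} + v_{5} = v_{3}  ⟹  sig = (2;(1))
  • {5,7}:  v_{5} + v_{7} = v_{2}  ⟹  sig = (2;(1))
  • {2,4}:  v_{2} + v_{4} = v_{1} + v_{8}  ⟹  sig = (2;(1,1))
  • {3,7}:  v_{3} + v_{7} = v_{1} + v_{8}  ⟹  sig = (2;(1,1))
  • {4,6}:  v_{4} + v_{6} = 2·v_{3}  ⟹  sig = (2;(2))
  • {4,7}:  v_{4} + v_{7} = 2·v_{1} + 2·v_{8}  ⟹  sig = (2;(2,2))
  • {1,5,8}:  v_{1} + v_{5} + v_{8} = 0  ⟹  sig = (3;())
  • {1,2,8}:  v_{1} + v_{2} + v_{8} = v_{7}  ⟹  sig = (3;(1))
  • {1,3,8}:  v_{1} + v_{3} + v_{8} = v_{4}  ⟹  sig = (3;(1))
  • {1,6,8}:  v_{1} + v_{6} + v_{8} = v_{3}  ⟹  sig = (3;(1))

Signatures (|P|; sorted positive RHS coefficients), sorted:
    |P|=2: 10 collections, coeffs (), (), (1), (1), (1), (1), (1,1), (1,1), (2), (2,2)
    |P|=3: 4 collections, coeffs (), (1), (1), (1)


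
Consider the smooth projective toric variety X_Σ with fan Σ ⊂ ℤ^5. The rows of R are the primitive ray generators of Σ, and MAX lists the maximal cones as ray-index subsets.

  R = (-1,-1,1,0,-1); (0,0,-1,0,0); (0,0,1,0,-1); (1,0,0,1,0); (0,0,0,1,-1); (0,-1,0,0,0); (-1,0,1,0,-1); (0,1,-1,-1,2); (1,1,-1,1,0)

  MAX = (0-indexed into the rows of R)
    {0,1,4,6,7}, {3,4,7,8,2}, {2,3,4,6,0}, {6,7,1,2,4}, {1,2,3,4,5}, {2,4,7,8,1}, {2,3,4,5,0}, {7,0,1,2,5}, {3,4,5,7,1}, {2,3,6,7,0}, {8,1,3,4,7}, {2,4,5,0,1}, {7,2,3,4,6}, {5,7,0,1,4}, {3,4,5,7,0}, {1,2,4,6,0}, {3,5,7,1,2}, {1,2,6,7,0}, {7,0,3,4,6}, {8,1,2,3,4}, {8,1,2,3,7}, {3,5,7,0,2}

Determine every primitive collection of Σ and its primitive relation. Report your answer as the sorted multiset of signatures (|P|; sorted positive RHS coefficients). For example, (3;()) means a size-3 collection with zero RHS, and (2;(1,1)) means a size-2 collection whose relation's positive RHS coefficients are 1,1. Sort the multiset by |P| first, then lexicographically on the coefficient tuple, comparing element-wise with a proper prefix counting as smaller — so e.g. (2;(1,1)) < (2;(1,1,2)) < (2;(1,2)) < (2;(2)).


9 minimal non-faces of Δ(Σ) (on 9 rays):

  P={0,8}:  v_{0} + v_{8} = v_{4}  →  sig = (2;(1))
  P={5,6}:  v_{5} + v_{6} = v_{0}  →  sig = (2;(1))
  P={5,8}:  v_{5} + v_{8} = v_{1} + v_{3}  →  sig = (2;(1,1))
  P={6,8}:  v_{6} + v_{8} = v_{2} + 2·v_{4} + v_{7}  →  sig = (2;(1,1,2))
  P={1,3,6}:  v_{1} + v_{3} + v_{6} = v_{4}  →  sig = (3;(1))
  P={0,1,3}:  v_{0} + v_{1} + v_{3} = v_{4} + v_{5}  →  sig = (3;(1,1))
  P={2,4,5,7}:  v_{2} + v_{4} + v_{5} + v_{7} = 0  →  sig = (4;())
  P={0,2,4,7}:  v_{0} + v_{2} + v_{4} + v_{7} = v_{6}  →  sig = (4;(1))
  P={1,2,3,4,7}:  v_{1} + v_{2} + v_{3} + v_{4} + v_{7} = v_{8}  →  sig = (5;(1))

Sorted signature multiset PRS(X):
[(2;(1)), (2;(1)), (2;(1,1)), (2;(1,1,2)), (3;(1)), (3;(1,1)), (4;()), (4;(1)), (5;(1))]


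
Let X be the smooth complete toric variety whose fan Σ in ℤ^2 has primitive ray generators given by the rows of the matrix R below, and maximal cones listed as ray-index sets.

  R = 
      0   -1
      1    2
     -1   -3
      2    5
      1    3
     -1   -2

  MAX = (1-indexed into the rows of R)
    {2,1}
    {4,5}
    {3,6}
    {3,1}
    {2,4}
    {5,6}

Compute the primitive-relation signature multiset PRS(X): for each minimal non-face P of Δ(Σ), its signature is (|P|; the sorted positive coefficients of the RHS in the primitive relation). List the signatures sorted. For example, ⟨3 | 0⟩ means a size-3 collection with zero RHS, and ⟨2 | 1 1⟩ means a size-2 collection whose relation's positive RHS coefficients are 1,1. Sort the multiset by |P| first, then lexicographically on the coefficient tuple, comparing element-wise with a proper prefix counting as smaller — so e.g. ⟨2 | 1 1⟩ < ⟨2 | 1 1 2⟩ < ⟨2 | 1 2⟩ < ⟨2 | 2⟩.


Minimal non-faces — 9 found among 6 rays, 6 max cones:

  • {2,6}:  v_{2} + v_{6} = 0  so sig = ⟨2 | 0⟩
  • {3,5}:  v_{3} + v_{5} = 0  so sig = ⟨2 | 0⟩
  • {1,5}:  v_{1} + v_{5} = v_{2}  so sig = ⟨2 | 1⟩
  • {1,6}:  v_{1} + v_{6} = v_{3}  so sig = ⟨2 | 1⟩
  • {2,3}:  v_{2} + v_{3} = v_{1}  so sig = ⟨2 | 1⟩
  • {2,5}:  v_{2} + v_{5} = v_{4}  so sig = ⟨2 | 1⟩
  • {3,4}:  v_{3} + v_{4} = v_{2}  so sig = ⟨2 | 1⟩
  • {4,6}:  v_{4} + v_{6} = v_{5}  so sig = ⟨2 | 1⟩
  • {1,4}:  v_{1} + v_{4} = 2·v_{2}  so sig = ⟨2 | 2⟩

so the primitive-relation signature multiset is
    ⟨2 | 0⟩
    ⟨2 | 0⟩
    ⟨2 | 1⟩
    ⟨2 | 1⟩
    ⟨2 | 1⟩
    ⟨2 | 1⟩
    ⟨2 | 1⟩
    ⟨2 | 1⟩
    ⟨2 | 2⟩


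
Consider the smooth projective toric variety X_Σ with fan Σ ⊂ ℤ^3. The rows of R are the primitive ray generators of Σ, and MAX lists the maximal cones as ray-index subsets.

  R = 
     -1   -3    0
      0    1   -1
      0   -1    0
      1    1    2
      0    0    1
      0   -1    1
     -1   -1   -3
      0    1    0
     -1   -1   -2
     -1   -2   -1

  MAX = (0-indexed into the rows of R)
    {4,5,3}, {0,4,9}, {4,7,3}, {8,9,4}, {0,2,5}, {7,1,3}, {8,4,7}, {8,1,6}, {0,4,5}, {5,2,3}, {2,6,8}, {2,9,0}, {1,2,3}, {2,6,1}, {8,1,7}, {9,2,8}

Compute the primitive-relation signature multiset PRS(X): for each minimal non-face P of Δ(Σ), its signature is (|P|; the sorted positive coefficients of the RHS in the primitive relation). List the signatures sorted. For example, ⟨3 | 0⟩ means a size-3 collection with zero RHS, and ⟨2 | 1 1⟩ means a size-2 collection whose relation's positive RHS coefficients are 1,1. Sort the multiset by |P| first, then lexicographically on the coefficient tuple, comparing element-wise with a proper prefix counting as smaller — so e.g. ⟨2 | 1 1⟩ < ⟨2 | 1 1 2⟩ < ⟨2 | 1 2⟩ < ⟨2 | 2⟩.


|primitive collections| = 22. Relations:

  P = {1,5}:  v_{1} + v_{5} = 0  ⇒ sig = ⟨2 | 0⟩
  P = {2,7}:  v_{2} + v_{7} = 0  ⇒ sig = ⟨2 | 0⟩
  P = {3,8}:  v_{3} + v_{8} = 0  ⇒ sig = ⟨2 | 0⟩
  P = {0,1}:  v_{0} + v_{1} = v_{9}  ⇒ sig = ⟨2 | 1⟩
  P = {1,4}:  v_{1} + v_{4} = v_{7}  ⇒ sig = ⟨2 | 1⟩
  P = {1,9}:  v_{1} + v_{9} = v_{8}  ⇒ sig = ⟨2 | 1⟩
  P = {2,4}:  v_{2} + v_{4} = v_{5}  ⇒ sig = ⟨2 | 1⟩
  P = {3,9}:  v_{3} + v_{9} = v_{5}  ⇒ sig = ⟨2 | 1⟩
  P = {4,6}:  v_{4} + v_{6} = v_{8}  ⇒ sig = ⟨2 | 1⟩
  P = {5,7}:  v_{5} + v_{7} = v_{4}  ⇒ sig = ⟨2 | 1⟩
  P = {5,8}:  v_{5} + v_{8} = v_{9}  ⇒ sig = ⟨2 | 1⟩
  P = {5,9}:  v_{5} + v_{9} = v_{0}  ⇒ sig = ⟨2 | 1⟩
  P = {0,7}:  v_{0} + v_{7} = v_{4} + v_{9}  ⇒ sig = ⟨2 | 1 1⟩
  P = {3,6}:  v_{3} + v_{6} = v_{1} + v_{2}  ⇒ sig = ⟨2 | 1 1⟩
  P = {5,6}:  v_{5} + v_{6} = v_{2} + v_{8}  ⇒ sig = ⟨2 | 1 1⟩
  P = {6,7}:  v_{6} + v_{7} = v_{1} + v_{8}  ⇒ sig = ⟨2 | 1 1⟩
  P = {7,9}:  v_{7} + v_{9} = v_{4} + v_{8}  ⇒ sig = ⟨2 | 1 1⟩
  P = {0,6}:  v_{0} + v_{6} = v_{2} + v_{8} + v_{9}  ⇒ sig = ⟨2 | 1 1 1⟩
  P = {6,9}:  v_{6} + v_{9} = v_{2} + 2·v_{8}  ⇒ sig = ⟨2 | 1 2⟩
  P = {0,3}:  v_{0} + v_{3} = 2·v_{5}  ⇒ sig = ⟨2 | 2⟩
  P = {0,8}:  v_{0} + v_{8} = 2·v_{9}  ⇒ sig = ⟨2 | 2⟩
  P = {1,2,8}:  v_{1} + v_{2} + v_{8} = v_{6}  ⇒ sig = ⟨3 | 1⟩

so the primitive-relation signature multiset is
{ ⟨2 | 0⟩ ×3,  ⟨2 | 1⟩ ×9,  ⟨2 | 1 1⟩ ×5,  ⟨2 | 1 1 1⟩,  ⟨2 | 1 2⟩,  ⟨2 | 2⟩ ×2,  ⟨3 | 1⟩ }


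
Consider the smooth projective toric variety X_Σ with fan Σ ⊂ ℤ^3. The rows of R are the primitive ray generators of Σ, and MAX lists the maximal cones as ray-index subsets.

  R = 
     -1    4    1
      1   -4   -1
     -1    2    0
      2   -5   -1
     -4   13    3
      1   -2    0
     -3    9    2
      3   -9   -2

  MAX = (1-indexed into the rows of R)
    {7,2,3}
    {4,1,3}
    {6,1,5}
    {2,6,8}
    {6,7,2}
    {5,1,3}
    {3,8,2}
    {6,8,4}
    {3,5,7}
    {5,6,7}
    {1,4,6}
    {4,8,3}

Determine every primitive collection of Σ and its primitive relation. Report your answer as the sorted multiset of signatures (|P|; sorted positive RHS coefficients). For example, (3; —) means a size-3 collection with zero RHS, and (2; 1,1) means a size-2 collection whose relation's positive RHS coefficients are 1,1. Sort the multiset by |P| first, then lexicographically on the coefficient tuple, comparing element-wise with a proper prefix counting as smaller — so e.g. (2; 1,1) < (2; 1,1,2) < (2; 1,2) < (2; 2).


10 collections generate NE(X_Σ); each relation:

  • {1,2}:  v_{1} + v_{2} = 0 ; sig = (2; —)
  • {3,6}:  v_{3} + v_{6} = 0 ; sig = (2; —)
  • {7,8}:  v_{7} + v_{8} = 0 ; sig = (2; —)
  • {1,7}:  v_{1} + v_{7} = v_{5} ; sig = (2; 1)
  • {1,8}:  v_{1} + v_{8} = v_{4} ; sig = (2; 1)
  • {2,4}:  v_{2} + v_{4} = v_{8} ; sig = (2; 1)
  • {2,5}:  v_{2} + v_{5} = v_{7} ; sig = (2; 1)
  • {4,7}:  v_{4} + v_{7} = v_{1} ; sig = (2; 1)
  • {5,8}:  v_{5} + v_{8} = v_{1} ; sig = (2; 1)
  • {4,5}:  v_{4} + v_{5} = 2·v_{1} ; sig = (2; 2)

Hence PRS(X_Σ) =
[(2; —), (2; —), (2; —), (2; 1), (2; 1), (2; 1), (2; 1), (2; 1), (2; 1), (2; 2)]


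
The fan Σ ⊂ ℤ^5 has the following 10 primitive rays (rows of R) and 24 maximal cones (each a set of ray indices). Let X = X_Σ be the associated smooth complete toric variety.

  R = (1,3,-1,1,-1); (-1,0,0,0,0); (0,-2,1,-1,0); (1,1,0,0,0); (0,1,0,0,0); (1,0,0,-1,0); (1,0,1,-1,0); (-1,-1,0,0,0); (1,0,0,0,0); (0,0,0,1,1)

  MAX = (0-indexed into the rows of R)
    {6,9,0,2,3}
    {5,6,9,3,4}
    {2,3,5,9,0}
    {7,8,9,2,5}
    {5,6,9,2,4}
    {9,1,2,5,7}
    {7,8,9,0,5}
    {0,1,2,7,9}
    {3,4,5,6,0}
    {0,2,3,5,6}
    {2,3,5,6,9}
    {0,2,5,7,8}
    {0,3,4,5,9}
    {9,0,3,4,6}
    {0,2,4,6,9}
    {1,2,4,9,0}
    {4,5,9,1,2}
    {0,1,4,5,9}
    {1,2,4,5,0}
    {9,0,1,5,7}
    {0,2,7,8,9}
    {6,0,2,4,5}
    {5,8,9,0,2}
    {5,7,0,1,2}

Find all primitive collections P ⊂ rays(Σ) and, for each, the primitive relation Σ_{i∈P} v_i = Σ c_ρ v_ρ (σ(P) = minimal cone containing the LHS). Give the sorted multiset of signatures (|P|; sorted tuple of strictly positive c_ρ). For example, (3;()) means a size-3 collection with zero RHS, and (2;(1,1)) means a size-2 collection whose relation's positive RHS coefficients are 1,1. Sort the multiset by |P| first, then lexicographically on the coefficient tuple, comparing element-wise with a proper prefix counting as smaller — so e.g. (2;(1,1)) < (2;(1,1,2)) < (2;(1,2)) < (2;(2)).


The 14 primitive collections of Σ (r=10, n=5):

  {1,8}:  v_{1} + v_{8} = 0  so sig = (2;())
  {3,7}:  v_{3} + v_{7} = 0  so sig = (2;())
  {1,3}:  v_{1} + v_{3} = v_{4}  so sig = (2;(1))
  {4,7}:  v_{4} + v_{7} = v_{1}  so sig = (2;(1))
  {4,8}:  v_{4} + v_{8} = v_{3}  so sig = (2;(1))
  {6,7}:  v_{6} + v_{7} = v_{2} + v_{4}  so sig = (2;(1,1))
  {3,8}:  v_{3} + v_{8} = v_{0} + v_{2} + v_{5} + v_{9}  so sig = (2;(1,1,1,1))
  {1,6}:  v_{1} + v_{6} = v_{2} + 2·v_{4}  so sig = (2;(1,2))
  {6,8}:  v_{6} + v_{8} = v_{2} + 2·v_{3}  so sig = (2;(1,2))
  {2,3,4}:  v_{2} + v_{3} + v_{4} = v_{6}  so sig = (3;(1))
  {0,5,6,9}:  v_{0} + v_{5} + v_{6} + v_{9} = 3·v_{3}  so sig = (4;(3))
  {0,1,2,5,9}:  v_{0} + v_{1} + v_{2} + v_{5} + v_{9} = v_{3}  so sig = (5;(1))
  {0,2,5,7,9}:  v_{0} + v_{2} + v_{5} + v_{7} + v_{9} = v_{8}  so sig = (5;(1))
  {0,2,4,5,9}:  v_{0} + v_{2} + v_{4} + v_{5} + v_{9} = 2·v_{3}  so sig = (5;(2))

so the primitive-relation signature multiset is
[(2;()), (2;()), (2;(1)), (2;(1)), (2;(1)), (2;(1,1)), (2;(1,1,1,1)), (2;(1,2)), (2;(1,2)), (3;(1)), (4;(3)), (5;(1)), (5;(1)), (5;(2))]
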